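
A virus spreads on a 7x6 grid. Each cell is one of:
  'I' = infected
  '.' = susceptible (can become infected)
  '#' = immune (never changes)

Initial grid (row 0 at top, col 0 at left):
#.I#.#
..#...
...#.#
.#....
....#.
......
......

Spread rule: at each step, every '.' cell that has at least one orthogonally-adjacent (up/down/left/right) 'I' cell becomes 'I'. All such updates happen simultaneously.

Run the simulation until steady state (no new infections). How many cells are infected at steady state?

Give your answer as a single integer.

Answer: 34

Derivation:
Step 0 (initial): 1 infected
Step 1: +1 new -> 2 infected
Step 2: +1 new -> 3 infected
Step 3: +2 new -> 5 infected
Step 4: +2 new -> 7 infected
Step 5: +2 new -> 9 infected
Step 6: +3 new -> 12 infected
Step 7: +5 new -> 17 infected
Step 8: +6 new -> 23 infected
Step 9: +5 new -> 28 infected
Step 10: +5 new -> 33 infected
Step 11: +1 new -> 34 infected
Step 12: +0 new -> 34 infected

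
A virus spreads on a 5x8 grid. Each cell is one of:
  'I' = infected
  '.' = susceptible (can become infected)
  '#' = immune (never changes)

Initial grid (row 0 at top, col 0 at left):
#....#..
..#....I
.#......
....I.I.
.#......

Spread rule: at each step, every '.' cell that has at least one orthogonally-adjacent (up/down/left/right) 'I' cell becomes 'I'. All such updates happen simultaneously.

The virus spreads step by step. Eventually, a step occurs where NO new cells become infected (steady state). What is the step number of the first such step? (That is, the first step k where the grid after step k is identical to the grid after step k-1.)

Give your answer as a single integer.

Answer: 8

Derivation:
Step 0 (initial): 3 infected
Step 1: +10 new -> 13 infected
Step 2: +9 new -> 22 infected
Step 3: +5 new -> 27 infected
Step 4: +2 new -> 29 infected
Step 5: +3 new -> 32 infected
Step 6: +2 new -> 34 infected
Step 7: +1 new -> 35 infected
Step 8: +0 new -> 35 infected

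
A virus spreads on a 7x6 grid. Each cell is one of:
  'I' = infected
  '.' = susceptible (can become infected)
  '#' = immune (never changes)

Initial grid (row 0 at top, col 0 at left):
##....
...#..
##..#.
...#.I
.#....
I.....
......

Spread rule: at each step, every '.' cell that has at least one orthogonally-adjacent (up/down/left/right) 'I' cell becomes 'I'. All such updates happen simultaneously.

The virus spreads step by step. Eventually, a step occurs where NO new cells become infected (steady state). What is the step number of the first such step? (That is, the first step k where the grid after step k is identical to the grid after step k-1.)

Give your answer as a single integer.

Answer: 9

Derivation:
Step 0 (initial): 2 infected
Step 1: +6 new -> 8 infected
Step 2: +6 new -> 14 infected
Step 3: +9 new -> 23 infected
Step 4: +4 new -> 27 infected
Step 5: +2 new -> 29 infected
Step 6: +3 new -> 32 infected
Step 7: +1 new -> 33 infected
Step 8: +1 new -> 34 infected
Step 9: +0 new -> 34 infected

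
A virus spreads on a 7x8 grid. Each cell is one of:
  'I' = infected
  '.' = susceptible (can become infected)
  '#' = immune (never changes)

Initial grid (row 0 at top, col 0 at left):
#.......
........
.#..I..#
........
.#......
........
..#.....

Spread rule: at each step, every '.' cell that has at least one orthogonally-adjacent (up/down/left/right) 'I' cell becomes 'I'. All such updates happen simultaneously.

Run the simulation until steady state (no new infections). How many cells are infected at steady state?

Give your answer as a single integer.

Answer: 51

Derivation:
Step 0 (initial): 1 infected
Step 1: +4 new -> 5 infected
Step 2: +8 new -> 13 infected
Step 3: +9 new -> 22 infected
Step 4: +11 new -> 33 infected
Step 5: +9 new -> 42 infected
Step 6: +5 new -> 47 infected
Step 7: +3 new -> 50 infected
Step 8: +1 new -> 51 infected
Step 9: +0 new -> 51 infected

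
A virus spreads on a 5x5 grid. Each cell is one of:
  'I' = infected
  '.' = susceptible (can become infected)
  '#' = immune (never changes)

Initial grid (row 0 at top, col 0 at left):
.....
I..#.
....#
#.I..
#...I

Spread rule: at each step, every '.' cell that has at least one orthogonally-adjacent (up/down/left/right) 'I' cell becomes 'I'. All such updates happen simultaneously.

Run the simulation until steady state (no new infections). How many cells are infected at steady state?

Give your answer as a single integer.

Answer: 21

Derivation:
Step 0 (initial): 3 infected
Step 1: +9 new -> 12 infected
Step 2: +5 new -> 17 infected
Step 3: +1 new -> 18 infected
Step 4: +1 new -> 19 infected
Step 5: +1 new -> 20 infected
Step 6: +1 new -> 21 infected
Step 7: +0 new -> 21 infected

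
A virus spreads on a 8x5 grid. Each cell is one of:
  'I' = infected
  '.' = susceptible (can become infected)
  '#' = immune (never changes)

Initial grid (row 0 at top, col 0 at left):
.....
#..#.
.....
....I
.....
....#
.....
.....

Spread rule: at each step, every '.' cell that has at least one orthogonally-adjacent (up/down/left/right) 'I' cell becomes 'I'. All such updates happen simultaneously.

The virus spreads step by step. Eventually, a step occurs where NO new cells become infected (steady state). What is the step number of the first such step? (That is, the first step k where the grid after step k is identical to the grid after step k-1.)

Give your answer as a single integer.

Step 0 (initial): 1 infected
Step 1: +3 new -> 4 infected
Step 2: +4 new -> 8 infected
Step 3: +5 new -> 13 infected
Step 4: +7 new -> 20 infected
Step 5: +8 new -> 28 infected
Step 6: +5 new -> 33 infected
Step 7: +3 new -> 36 infected
Step 8: +1 new -> 37 infected
Step 9: +0 new -> 37 infected

Answer: 9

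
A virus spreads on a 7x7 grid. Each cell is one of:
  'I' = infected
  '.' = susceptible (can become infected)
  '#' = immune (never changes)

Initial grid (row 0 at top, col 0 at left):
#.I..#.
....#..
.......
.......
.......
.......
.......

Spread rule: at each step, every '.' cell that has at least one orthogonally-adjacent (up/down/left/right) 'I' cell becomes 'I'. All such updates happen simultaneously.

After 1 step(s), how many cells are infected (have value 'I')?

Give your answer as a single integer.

Answer: 4

Derivation:
Step 0 (initial): 1 infected
Step 1: +3 new -> 4 infected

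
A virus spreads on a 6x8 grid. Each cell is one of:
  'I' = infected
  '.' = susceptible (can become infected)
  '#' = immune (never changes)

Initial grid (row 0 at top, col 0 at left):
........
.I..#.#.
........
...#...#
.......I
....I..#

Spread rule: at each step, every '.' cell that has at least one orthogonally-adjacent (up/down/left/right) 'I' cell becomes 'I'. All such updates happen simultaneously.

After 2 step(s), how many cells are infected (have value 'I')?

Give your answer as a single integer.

Step 0 (initial): 3 infected
Step 1: +8 new -> 11 infected
Step 2: +12 new -> 23 infected

Answer: 23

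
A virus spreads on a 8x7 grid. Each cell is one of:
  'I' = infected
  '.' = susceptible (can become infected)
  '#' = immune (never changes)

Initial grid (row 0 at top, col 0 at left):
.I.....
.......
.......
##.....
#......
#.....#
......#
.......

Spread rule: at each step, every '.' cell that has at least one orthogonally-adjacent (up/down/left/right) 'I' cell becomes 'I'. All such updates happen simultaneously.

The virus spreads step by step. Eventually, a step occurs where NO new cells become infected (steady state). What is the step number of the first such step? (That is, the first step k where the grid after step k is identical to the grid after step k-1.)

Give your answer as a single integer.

Step 0 (initial): 1 infected
Step 1: +3 new -> 4 infected
Step 2: +4 new -> 8 infected
Step 3: +4 new -> 12 infected
Step 4: +4 new -> 16 infected
Step 5: +5 new -> 21 infected
Step 6: +6 new -> 27 infected
Step 7: +6 new -> 33 infected
Step 8: +6 new -> 39 infected
Step 9: +6 new -> 45 infected
Step 10: +3 new -> 48 infected
Step 11: +1 new -> 49 infected
Step 12: +1 new -> 50 infected
Step 13: +0 new -> 50 infected

Answer: 13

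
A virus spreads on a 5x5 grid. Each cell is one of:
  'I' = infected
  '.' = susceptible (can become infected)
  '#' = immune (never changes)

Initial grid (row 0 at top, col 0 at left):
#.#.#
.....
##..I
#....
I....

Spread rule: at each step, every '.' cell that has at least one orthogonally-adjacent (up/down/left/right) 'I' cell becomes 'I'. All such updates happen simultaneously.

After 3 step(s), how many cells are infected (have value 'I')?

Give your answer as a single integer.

Answer: 16

Derivation:
Step 0 (initial): 2 infected
Step 1: +4 new -> 6 infected
Step 2: +6 new -> 12 infected
Step 3: +4 new -> 16 infected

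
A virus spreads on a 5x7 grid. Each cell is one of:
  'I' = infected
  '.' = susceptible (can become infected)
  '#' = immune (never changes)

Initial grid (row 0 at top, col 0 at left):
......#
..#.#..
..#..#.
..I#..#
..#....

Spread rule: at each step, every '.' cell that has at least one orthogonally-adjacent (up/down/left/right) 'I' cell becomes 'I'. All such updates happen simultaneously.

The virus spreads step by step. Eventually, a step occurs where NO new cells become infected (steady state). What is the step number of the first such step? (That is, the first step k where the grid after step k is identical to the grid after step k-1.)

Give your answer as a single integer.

Step 0 (initial): 1 infected
Step 1: +1 new -> 2 infected
Step 2: +3 new -> 5 infected
Step 3: +3 new -> 8 infected
Step 4: +2 new -> 10 infected
Step 5: +2 new -> 12 infected
Step 6: +1 new -> 13 infected
Step 7: +2 new -> 15 infected
Step 8: +2 new -> 17 infected
Step 9: +2 new -> 19 infected
Step 10: +2 new -> 21 infected
Step 11: +3 new -> 24 infected
Step 12: +2 new -> 26 infected
Step 13: +1 new -> 27 infected
Step 14: +0 new -> 27 infected

Answer: 14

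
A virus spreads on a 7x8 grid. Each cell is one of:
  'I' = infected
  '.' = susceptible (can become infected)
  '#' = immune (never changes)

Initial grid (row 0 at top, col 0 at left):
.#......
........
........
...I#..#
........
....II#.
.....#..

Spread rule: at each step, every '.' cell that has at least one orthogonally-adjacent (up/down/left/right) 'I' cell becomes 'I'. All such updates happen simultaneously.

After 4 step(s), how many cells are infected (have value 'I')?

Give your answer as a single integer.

Answer: 40

Derivation:
Step 0 (initial): 3 infected
Step 1: +7 new -> 10 infected
Step 2: +9 new -> 19 infected
Step 3: +11 new -> 30 infected
Step 4: +10 new -> 40 infected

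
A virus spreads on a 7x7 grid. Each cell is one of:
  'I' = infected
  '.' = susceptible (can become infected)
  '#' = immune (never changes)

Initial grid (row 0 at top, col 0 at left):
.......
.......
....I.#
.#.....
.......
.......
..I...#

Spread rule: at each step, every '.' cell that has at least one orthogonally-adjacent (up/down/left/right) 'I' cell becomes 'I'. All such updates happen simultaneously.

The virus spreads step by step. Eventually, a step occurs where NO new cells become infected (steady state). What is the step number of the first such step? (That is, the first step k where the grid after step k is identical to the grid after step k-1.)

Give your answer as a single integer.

Step 0 (initial): 2 infected
Step 1: +7 new -> 9 infected
Step 2: +12 new -> 21 infected
Step 3: +13 new -> 34 infected
Step 4: +7 new -> 41 infected
Step 5: +4 new -> 45 infected
Step 6: +1 new -> 46 infected
Step 7: +0 new -> 46 infected

Answer: 7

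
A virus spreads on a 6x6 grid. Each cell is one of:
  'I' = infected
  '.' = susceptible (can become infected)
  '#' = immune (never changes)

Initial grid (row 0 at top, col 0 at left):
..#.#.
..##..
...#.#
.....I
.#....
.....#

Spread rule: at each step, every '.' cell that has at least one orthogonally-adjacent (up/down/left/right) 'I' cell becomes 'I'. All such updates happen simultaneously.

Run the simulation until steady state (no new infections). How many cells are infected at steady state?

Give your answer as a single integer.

Step 0 (initial): 1 infected
Step 1: +2 new -> 3 infected
Step 2: +3 new -> 6 infected
Step 3: +4 new -> 10 infected
Step 4: +5 new -> 15 infected
Step 5: +4 new -> 19 infected
Step 6: +4 new -> 23 infected
Step 7: +3 new -> 26 infected
Step 8: +1 new -> 27 infected
Step 9: +0 new -> 27 infected

Answer: 27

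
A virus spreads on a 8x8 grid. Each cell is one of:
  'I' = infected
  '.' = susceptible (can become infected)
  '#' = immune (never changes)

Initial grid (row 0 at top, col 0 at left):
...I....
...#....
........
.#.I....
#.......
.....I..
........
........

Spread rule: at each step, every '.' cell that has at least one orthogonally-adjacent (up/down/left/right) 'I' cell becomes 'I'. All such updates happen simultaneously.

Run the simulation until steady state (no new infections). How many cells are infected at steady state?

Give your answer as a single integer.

Answer: 61

Derivation:
Step 0 (initial): 3 infected
Step 1: +10 new -> 13 infected
Step 2: +15 new -> 28 infected
Step 3: +14 new -> 42 infected
Step 4: +10 new -> 52 infected
Step 5: +6 new -> 58 infected
Step 6: +2 new -> 60 infected
Step 7: +1 new -> 61 infected
Step 8: +0 new -> 61 infected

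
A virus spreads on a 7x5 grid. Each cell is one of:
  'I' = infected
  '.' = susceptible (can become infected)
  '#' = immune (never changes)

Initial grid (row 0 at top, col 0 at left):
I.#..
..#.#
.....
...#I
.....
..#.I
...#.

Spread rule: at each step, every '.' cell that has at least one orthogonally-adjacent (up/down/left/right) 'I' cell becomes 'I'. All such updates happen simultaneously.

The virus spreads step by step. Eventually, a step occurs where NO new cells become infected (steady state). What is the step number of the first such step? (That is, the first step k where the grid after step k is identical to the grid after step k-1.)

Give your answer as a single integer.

Step 0 (initial): 3 infected
Step 1: +6 new -> 9 infected
Step 2: +4 new -> 13 infected
Step 3: +5 new -> 18 infected
Step 4: +5 new -> 23 infected
Step 5: +3 new -> 26 infected
Step 6: +2 new -> 28 infected
Step 7: +1 new -> 29 infected
Step 8: +0 new -> 29 infected

Answer: 8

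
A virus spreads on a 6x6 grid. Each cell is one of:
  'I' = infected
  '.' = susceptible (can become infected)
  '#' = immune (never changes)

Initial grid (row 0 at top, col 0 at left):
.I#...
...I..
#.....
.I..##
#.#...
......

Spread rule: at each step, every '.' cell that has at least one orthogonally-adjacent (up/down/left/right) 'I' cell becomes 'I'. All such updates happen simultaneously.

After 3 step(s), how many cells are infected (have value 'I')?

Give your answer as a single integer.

Step 0 (initial): 3 infected
Step 1: +10 new -> 13 infected
Step 2: +7 new -> 20 infected
Step 3: +5 new -> 25 infected

Answer: 25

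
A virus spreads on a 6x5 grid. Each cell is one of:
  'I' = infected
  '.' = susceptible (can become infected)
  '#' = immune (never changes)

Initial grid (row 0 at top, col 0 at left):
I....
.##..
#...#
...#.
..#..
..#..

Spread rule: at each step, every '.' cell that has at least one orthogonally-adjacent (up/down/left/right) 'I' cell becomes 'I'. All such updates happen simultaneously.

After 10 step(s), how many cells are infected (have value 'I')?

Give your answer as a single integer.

Answer: 17

Derivation:
Step 0 (initial): 1 infected
Step 1: +2 new -> 3 infected
Step 2: +1 new -> 4 infected
Step 3: +1 new -> 5 infected
Step 4: +2 new -> 7 infected
Step 5: +2 new -> 9 infected
Step 6: +1 new -> 10 infected
Step 7: +2 new -> 12 infected
Step 8: +1 new -> 13 infected
Step 9: +2 new -> 15 infected
Step 10: +2 new -> 17 infected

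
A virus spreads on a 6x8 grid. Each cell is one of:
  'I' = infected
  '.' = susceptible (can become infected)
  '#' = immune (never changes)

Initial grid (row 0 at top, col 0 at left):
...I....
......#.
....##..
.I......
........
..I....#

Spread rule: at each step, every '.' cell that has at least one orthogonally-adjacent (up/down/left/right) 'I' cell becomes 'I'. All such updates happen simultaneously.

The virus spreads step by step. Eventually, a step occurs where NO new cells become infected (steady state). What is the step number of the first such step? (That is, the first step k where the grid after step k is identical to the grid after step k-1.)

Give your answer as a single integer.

Answer: 7

Derivation:
Step 0 (initial): 3 infected
Step 1: +10 new -> 13 infected
Step 2: +13 new -> 26 infected
Step 3: +7 new -> 33 infected
Step 4: +4 new -> 37 infected
Step 5: +3 new -> 40 infected
Step 6: +4 new -> 44 infected
Step 7: +0 new -> 44 infected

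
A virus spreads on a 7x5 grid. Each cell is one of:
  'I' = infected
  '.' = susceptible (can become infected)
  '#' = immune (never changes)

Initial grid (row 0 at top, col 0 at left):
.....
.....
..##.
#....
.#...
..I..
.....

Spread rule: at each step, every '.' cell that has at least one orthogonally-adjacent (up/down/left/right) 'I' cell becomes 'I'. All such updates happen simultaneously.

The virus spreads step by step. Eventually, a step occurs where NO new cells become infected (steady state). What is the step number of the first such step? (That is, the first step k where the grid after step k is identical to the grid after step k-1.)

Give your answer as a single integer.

Answer: 9

Derivation:
Step 0 (initial): 1 infected
Step 1: +4 new -> 5 infected
Step 2: +6 new -> 11 infected
Step 3: +6 new -> 17 infected
Step 4: +2 new -> 19 infected
Step 5: +3 new -> 22 infected
Step 6: +4 new -> 26 infected
Step 7: +4 new -> 30 infected
Step 8: +1 new -> 31 infected
Step 9: +0 new -> 31 infected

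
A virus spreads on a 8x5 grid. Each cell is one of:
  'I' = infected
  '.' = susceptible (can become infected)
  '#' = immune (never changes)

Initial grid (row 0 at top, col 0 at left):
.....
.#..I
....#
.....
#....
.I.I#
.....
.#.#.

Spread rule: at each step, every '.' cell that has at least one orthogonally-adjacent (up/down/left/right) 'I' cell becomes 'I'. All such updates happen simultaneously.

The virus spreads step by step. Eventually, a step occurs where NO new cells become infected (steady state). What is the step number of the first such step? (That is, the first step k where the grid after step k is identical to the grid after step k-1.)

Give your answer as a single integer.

Answer: 6

Derivation:
Step 0 (initial): 3 infected
Step 1: +8 new -> 11 infected
Step 2: +10 new -> 21 infected
Step 3: +9 new -> 30 infected
Step 4: +2 new -> 32 infected
Step 5: +2 new -> 34 infected
Step 6: +0 new -> 34 infected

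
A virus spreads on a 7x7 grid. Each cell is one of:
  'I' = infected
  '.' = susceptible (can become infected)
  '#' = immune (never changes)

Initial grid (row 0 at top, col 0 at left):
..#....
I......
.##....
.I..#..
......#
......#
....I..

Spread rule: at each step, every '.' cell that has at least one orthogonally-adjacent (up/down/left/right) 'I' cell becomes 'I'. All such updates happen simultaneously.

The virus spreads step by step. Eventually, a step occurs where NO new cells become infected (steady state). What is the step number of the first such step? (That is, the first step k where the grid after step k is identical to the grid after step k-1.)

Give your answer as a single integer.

Step 0 (initial): 3 infected
Step 1: +9 new -> 12 infected
Step 2: +11 new -> 23 infected
Step 3: +7 new -> 30 infected
Step 4: +5 new -> 35 infected
Step 5: +4 new -> 39 infected
Step 6: +3 new -> 42 infected
Step 7: +1 new -> 43 infected
Step 8: +0 new -> 43 infected

Answer: 8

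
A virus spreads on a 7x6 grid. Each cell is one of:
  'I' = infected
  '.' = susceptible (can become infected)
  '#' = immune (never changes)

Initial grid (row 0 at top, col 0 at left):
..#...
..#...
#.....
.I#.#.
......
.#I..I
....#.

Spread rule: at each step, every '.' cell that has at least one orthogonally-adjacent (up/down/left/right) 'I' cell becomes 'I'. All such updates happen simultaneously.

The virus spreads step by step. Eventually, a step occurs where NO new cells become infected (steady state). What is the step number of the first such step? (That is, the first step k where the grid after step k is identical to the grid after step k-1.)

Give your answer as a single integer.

Answer: 7

Derivation:
Step 0 (initial): 3 infected
Step 1: +9 new -> 12 infected
Step 2: +8 new -> 20 infected
Step 3: +7 new -> 27 infected
Step 4: +4 new -> 31 infected
Step 5: +3 new -> 34 infected
Step 6: +1 new -> 35 infected
Step 7: +0 new -> 35 infected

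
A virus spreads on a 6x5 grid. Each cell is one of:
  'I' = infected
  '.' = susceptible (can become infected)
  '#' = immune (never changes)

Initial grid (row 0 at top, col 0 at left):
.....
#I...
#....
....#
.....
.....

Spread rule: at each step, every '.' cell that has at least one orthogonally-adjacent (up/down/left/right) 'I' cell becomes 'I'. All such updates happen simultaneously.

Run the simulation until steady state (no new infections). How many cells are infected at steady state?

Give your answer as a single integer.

Answer: 27

Derivation:
Step 0 (initial): 1 infected
Step 1: +3 new -> 4 infected
Step 2: +5 new -> 9 infected
Step 3: +6 new -> 15 infected
Step 4: +6 new -> 21 infected
Step 5: +3 new -> 24 infected
Step 6: +2 new -> 26 infected
Step 7: +1 new -> 27 infected
Step 8: +0 new -> 27 infected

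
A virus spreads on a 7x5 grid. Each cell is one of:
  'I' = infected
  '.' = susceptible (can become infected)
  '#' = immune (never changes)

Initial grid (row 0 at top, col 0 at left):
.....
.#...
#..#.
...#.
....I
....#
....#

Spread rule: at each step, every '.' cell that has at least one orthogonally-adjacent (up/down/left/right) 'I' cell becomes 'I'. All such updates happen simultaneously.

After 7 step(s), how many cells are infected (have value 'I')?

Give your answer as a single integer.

Answer: 27

Derivation:
Step 0 (initial): 1 infected
Step 1: +2 new -> 3 infected
Step 2: +3 new -> 6 infected
Step 3: +5 new -> 11 infected
Step 4: +7 new -> 18 infected
Step 5: +6 new -> 24 infected
Step 6: +2 new -> 26 infected
Step 7: +1 new -> 27 infected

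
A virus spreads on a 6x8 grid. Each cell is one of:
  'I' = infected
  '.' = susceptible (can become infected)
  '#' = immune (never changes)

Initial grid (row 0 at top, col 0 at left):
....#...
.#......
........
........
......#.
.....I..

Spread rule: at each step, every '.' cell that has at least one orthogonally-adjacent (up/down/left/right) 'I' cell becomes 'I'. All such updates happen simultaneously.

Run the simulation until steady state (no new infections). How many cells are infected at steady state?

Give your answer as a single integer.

Step 0 (initial): 1 infected
Step 1: +3 new -> 4 infected
Step 2: +4 new -> 8 infected
Step 3: +6 new -> 14 infected
Step 4: +7 new -> 21 infected
Step 5: +8 new -> 29 infected
Step 6: +6 new -> 35 infected
Step 7: +5 new -> 40 infected
Step 8: +2 new -> 42 infected
Step 9: +2 new -> 44 infected
Step 10: +1 new -> 45 infected
Step 11: +0 new -> 45 infected

Answer: 45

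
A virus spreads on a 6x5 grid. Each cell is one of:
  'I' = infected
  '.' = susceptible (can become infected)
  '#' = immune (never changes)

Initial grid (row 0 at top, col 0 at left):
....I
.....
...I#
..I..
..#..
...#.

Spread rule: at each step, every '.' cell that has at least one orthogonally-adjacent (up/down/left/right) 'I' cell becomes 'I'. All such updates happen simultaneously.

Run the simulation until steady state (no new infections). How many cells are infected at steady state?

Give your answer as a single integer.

Answer: 27

Derivation:
Step 0 (initial): 3 infected
Step 1: +6 new -> 9 infected
Step 2: +7 new -> 16 infected
Step 3: +6 new -> 22 infected
Step 4: +5 new -> 27 infected
Step 5: +0 new -> 27 infected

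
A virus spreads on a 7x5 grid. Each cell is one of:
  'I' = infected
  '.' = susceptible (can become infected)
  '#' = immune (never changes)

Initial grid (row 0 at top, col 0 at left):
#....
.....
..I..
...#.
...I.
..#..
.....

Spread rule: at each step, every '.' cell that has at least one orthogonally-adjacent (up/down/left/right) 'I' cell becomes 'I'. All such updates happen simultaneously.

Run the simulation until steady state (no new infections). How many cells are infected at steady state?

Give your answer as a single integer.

Step 0 (initial): 2 infected
Step 1: +7 new -> 9 infected
Step 2: +10 new -> 19 infected
Step 3: +9 new -> 28 infected
Step 4: +3 new -> 31 infected
Step 5: +1 new -> 32 infected
Step 6: +0 new -> 32 infected

Answer: 32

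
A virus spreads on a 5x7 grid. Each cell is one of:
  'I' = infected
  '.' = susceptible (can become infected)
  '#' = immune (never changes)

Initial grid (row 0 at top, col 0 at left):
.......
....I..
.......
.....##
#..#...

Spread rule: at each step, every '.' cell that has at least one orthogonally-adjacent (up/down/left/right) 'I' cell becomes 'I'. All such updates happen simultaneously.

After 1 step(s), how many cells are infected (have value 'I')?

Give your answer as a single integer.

Step 0 (initial): 1 infected
Step 1: +4 new -> 5 infected

Answer: 5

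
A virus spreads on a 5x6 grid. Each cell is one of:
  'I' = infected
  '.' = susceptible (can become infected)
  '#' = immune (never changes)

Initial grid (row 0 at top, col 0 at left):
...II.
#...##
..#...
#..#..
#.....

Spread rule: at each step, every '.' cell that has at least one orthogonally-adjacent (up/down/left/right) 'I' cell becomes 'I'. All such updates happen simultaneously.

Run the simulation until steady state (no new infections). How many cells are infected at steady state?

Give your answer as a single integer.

Step 0 (initial): 2 infected
Step 1: +3 new -> 5 infected
Step 2: +3 new -> 8 infected
Step 3: +3 new -> 11 infected
Step 4: +3 new -> 14 infected
Step 5: +4 new -> 18 infected
Step 6: +4 new -> 22 infected
Step 7: +1 new -> 23 infected
Step 8: +0 new -> 23 infected

Answer: 23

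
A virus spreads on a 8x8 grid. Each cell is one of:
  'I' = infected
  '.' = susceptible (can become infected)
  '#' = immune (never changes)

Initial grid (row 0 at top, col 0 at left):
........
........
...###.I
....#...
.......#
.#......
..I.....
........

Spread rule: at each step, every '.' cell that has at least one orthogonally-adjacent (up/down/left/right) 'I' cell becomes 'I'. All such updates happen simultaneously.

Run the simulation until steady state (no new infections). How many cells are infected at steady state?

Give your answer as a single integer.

Step 0 (initial): 2 infected
Step 1: +7 new -> 9 infected
Step 2: +9 new -> 18 infected
Step 3: +12 new -> 30 infected
Step 4: +12 new -> 42 infected
Step 5: +8 new -> 50 infected
Step 6: +5 new -> 55 infected
Step 7: +2 new -> 57 infected
Step 8: +1 new -> 58 infected
Step 9: +0 new -> 58 infected

Answer: 58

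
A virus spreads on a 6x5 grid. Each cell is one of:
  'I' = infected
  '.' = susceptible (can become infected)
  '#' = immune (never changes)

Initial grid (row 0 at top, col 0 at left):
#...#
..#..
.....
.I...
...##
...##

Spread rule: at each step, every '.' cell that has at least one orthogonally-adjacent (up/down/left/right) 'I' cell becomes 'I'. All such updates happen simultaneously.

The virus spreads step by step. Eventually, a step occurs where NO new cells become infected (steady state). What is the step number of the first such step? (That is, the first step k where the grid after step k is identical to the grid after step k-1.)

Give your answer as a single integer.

Answer: 6

Derivation:
Step 0 (initial): 1 infected
Step 1: +4 new -> 5 infected
Step 2: +7 new -> 12 infected
Step 3: +6 new -> 18 infected
Step 4: +3 new -> 21 infected
Step 5: +2 new -> 23 infected
Step 6: +0 new -> 23 infected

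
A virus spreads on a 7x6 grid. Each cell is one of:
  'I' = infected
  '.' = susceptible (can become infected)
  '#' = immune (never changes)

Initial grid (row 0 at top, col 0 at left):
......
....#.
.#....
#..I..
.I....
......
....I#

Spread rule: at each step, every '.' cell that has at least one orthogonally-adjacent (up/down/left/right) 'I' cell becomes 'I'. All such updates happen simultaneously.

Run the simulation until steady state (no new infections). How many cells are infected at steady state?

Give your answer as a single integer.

Step 0 (initial): 3 infected
Step 1: +10 new -> 13 infected
Step 2: +11 new -> 24 infected
Step 3: +5 new -> 29 infected
Step 4: +4 new -> 33 infected
Step 5: +3 new -> 36 infected
Step 6: +2 new -> 38 infected
Step 7: +0 new -> 38 infected

Answer: 38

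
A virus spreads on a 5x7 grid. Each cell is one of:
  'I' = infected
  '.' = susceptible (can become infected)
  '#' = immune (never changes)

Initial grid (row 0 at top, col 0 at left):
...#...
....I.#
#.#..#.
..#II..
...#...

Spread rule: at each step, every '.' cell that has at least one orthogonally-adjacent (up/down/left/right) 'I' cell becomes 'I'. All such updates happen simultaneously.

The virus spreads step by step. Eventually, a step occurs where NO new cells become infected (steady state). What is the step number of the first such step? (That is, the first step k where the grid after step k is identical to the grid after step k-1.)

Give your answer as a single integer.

Answer: 8

Derivation:
Step 0 (initial): 3 infected
Step 1: +7 new -> 10 infected
Step 2: +4 new -> 14 infected
Step 3: +5 new -> 19 infected
Step 4: +3 new -> 22 infected
Step 5: +2 new -> 24 infected
Step 6: +2 new -> 26 infected
Step 7: +2 new -> 28 infected
Step 8: +0 new -> 28 infected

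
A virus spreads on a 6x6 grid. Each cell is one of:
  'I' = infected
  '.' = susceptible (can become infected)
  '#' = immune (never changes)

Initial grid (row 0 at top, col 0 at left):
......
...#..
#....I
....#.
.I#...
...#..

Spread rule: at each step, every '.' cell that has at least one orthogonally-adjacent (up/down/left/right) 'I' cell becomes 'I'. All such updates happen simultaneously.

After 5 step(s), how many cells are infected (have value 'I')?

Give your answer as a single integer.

Answer: 31

Derivation:
Step 0 (initial): 2 infected
Step 1: +6 new -> 8 infected
Step 2: +9 new -> 17 infected
Step 3: +6 new -> 23 infected
Step 4: +6 new -> 29 infected
Step 5: +2 new -> 31 infected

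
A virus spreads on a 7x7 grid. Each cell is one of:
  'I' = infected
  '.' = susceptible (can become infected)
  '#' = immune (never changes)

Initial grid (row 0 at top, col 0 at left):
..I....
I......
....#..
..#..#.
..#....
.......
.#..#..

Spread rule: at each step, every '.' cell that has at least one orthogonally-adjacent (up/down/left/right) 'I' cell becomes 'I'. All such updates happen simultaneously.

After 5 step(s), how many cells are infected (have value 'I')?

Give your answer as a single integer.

Step 0 (initial): 2 infected
Step 1: +6 new -> 8 infected
Step 2: +5 new -> 13 infected
Step 3: +5 new -> 18 infected
Step 4: +5 new -> 23 infected
Step 5: +6 new -> 29 infected

Answer: 29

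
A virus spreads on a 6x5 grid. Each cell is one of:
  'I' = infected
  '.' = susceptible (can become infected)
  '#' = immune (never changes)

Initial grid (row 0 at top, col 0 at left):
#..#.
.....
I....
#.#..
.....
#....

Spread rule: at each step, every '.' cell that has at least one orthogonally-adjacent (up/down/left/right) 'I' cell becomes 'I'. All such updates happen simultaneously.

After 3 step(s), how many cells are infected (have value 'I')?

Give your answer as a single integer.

Step 0 (initial): 1 infected
Step 1: +2 new -> 3 infected
Step 2: +3 new -> 6 infected
Step 3: +4 new -> 10 infected

Answer: 10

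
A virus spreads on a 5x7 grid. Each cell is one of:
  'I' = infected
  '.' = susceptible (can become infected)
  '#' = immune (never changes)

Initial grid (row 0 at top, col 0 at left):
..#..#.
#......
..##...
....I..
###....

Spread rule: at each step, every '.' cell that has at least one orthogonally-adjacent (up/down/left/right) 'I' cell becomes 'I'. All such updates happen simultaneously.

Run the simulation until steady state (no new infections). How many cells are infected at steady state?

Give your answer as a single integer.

Step 0 (initial): 1 infected
Step 1: +4 new -> 5 infected
Step 2: +6 new -> 11 infected
Step 3: +6 new -> 17 infected
Step 4: +5 new -> 22 infected
Step 5: +3 new -> 25 infected
Step 6: +1 new -> 26 infected
Step 7: +1 new -> 27 infected
Step 8: +0 new -> 27 infected

Answer: 27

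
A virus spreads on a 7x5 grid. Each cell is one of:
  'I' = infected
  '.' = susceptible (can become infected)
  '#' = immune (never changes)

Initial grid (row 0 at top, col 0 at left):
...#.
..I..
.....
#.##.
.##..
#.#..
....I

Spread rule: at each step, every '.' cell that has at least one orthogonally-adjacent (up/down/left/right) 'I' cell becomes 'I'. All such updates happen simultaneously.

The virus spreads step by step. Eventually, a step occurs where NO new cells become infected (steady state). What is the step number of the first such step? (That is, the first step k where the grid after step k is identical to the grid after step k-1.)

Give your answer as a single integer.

Answer: 5

Derivation:
Step 0 (initial): 2 infected
Step 1: +6 new -> 8 infected
Step 2: +8 new -> 16 infected
Step 3: +8 new -> 24 infected
Step 4: +2 new -> 26 infected
Step 5: +0 new -> 26 infected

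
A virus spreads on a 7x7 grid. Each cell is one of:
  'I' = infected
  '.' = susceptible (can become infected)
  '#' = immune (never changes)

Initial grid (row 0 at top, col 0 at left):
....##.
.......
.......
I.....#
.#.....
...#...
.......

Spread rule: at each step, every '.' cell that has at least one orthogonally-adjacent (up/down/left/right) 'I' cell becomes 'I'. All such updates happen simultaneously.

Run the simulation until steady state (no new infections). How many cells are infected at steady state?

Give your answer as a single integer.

Answer: 44

Derivation:
Step 0 (initial): 1 infected
Step 1: +3 new -> 4 infected
Step 2: +4 new -> 8 infected
Step 3: +7 new -> 15 infected
Step 4: +7 new -> 22 infected
Step 5: +6 new -> 28 infected
Step 6: +6 new -> 34 infected
Step 7: +5 new -> 39 infected
Step 8: +3 new -> 42 infected
Step 9: +2 new -> 44 infected
Step 10: +0 new -> 44 infected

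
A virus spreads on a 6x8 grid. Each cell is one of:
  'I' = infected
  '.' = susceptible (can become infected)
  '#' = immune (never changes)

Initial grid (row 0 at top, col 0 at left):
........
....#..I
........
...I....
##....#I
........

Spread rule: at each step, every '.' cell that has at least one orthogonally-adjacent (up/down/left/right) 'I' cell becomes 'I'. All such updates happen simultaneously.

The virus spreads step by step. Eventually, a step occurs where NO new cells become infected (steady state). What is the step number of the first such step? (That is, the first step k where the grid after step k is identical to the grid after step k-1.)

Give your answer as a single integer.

Step 0 (initial): 3 infected
Step 1: +9 new -> 12 infected
Step 2: +13 new -> 25 infected
Step 3: +10 new -> 35 infected
Step 4: +5 new -> 40 infected
Step 5: +3 new -> 43 infected
Step 6: +1 new -> 44 infected
Step 7: +0 new -> 44 infected

Answer: 7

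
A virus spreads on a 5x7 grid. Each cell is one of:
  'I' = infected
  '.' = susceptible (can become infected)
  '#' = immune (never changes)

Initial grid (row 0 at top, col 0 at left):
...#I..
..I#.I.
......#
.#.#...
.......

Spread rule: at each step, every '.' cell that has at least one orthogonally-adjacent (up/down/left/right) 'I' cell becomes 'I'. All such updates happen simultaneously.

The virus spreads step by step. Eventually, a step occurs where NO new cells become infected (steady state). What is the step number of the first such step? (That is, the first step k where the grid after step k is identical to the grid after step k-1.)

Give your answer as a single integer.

Answer: 6

Derivation:
Step 0 (initial): 3 infected
Step 1: +7 new -> 10 infected
Step 2: +8 new -> 18 infected
Step 3: +6 new -> 24 infected
Step 4: +5 new -> 29 infected
Step 5: +1 new -> 30 infected
Step 6: +0 new -> 30 infected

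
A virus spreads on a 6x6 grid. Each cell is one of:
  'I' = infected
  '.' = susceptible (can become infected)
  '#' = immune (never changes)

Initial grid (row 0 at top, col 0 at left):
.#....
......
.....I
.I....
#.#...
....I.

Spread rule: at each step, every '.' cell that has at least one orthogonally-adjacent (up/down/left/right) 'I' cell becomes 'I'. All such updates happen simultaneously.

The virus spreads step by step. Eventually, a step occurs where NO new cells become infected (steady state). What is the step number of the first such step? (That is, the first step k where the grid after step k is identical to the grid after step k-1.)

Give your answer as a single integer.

Answer: 5

Derivation:
Step 0 (initial): 3 infected
Step 1: +10 new -> 13 infected
Step 2: +12 new -> 25 infected
Step 3: +5 new -> 30 infected
Step 4: +3 new -> 33 infected
Step 5: +0 new -> 33 infected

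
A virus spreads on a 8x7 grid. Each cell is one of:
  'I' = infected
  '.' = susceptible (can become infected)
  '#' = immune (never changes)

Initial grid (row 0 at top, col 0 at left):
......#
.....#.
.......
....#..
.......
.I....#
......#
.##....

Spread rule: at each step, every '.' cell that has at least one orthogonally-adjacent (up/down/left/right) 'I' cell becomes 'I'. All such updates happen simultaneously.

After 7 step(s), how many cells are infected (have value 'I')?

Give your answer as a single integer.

Step 0 (initial): 1 infected
Step 1: +4 new -> 5 infected
Step 2: +6 new -> 11 infected
Step 3: +7 new -> 18 infected
Step 4: +8 new -> 26 infected
Step 5: +7 new -> 33 infected
Step 6: +7 new -> 40 infected
Step 7: +5 new -> 45 infected

Answer: 45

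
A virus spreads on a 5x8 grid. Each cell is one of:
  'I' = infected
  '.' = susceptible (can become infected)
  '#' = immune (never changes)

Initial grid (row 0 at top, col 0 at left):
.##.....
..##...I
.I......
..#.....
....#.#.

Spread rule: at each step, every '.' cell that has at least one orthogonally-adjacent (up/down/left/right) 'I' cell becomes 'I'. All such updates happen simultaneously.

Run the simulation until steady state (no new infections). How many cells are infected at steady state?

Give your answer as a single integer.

Step 0 (initial): 2 infected
Step 1: +7 new -> 9 infected
Step 2: +8 new -> 17 infected
Step 3: +10 new -> 27 infected
Step 4: +4 new -> 31 infected
Step 5: +2 new -> 33 infected
Step 6: +0 new -> 33 infected

Answer: 33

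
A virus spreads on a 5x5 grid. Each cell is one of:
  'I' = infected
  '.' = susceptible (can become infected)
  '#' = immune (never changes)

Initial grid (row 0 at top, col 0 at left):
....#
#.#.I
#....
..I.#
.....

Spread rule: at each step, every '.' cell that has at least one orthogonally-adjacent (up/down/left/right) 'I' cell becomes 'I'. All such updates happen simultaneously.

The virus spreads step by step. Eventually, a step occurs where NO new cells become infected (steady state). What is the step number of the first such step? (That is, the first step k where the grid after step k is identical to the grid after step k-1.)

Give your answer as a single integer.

Answer: 6

Derivation:
Step 0 (initial): 2 infected
Step 1: +6 new -> 8 infected
Step 2: +6 new -> 14 infected
Step 3: +4 new -> 18 infected
Step 4: +1 new -> 19 infected
Step 5: +1 new -> 20 infected
Step 6: +0 new -> 20 infected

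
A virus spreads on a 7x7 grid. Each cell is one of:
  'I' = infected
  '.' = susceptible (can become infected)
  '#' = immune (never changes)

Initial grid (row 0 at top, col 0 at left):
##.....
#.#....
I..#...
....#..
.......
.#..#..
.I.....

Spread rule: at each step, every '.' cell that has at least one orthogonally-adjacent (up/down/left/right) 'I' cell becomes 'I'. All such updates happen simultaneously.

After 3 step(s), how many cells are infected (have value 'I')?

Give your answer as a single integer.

Step 0 (initial): 2 infected
Step 1: +4 new -> 6 infected
Step 2: +7 new -> 13 infected
Step 3: +5 new -> 18 infected

Answer: 18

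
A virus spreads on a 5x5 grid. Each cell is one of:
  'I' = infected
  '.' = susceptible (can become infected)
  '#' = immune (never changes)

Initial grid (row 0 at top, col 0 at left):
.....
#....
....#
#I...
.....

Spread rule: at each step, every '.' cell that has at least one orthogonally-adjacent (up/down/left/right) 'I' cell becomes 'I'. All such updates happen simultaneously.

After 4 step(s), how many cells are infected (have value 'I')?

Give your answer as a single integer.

Answer: 19

Derivation:
Step 0 (initial): 1 infected
Step 1: +3 new -> 4 infected
Step 2: +6 new -> 10 infected
Step 3: +5 new -> 15 infected
Step 4: +4 new -> 19 infected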